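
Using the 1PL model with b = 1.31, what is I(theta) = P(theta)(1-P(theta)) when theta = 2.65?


P = 1/(1+exp(-(2.65-1.31))) = 0.7925
I = P*(1-P) = 0.7925 * 0.2075
I = 0.1644

0.1644


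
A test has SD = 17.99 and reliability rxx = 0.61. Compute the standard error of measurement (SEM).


SEM = SD * sqrt(1 - rxx)
SEM = 17.99 * sqrt(1 - 0.61)
SEM = 17.99 * sqrt(0.39) = 17.99 * 0.6245
SEM = 11.2348

11.2348


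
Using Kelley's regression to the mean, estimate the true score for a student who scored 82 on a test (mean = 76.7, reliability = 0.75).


T_est = rxx * X + (1 - rxx) * mean
T_est = 0.75 * 82 + 0.25 * 76.7
T_est = 61.5 + 19.175
T_est = 80.675

80.675


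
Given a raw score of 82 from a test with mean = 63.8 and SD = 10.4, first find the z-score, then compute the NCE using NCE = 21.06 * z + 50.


z = (X - mean) / SD = (82 - 63.8) / 10.4
z = 18.2 / 10.4
z = 1.75
NCE = NCE = 21.06z + 50
Carry z at full precision (z = 18.2 / 10.4) into the conversion:
NCE = 21.06 * (18.2 / 10.4) + 50 = 383.292 / 10.4 + 50
NCE = 36.855 + 50
NCE = 86.855

86.855


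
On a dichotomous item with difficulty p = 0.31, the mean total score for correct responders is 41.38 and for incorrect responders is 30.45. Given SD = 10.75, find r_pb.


q = 1 - p = 0.69
rpb = ((M1 - M0) / SD) * sqrt(p * q)
rpb = ((41.38 - 30.45) / 10.75) * sqrt(0.31 * 0.69)
rpb = 0.4702

0.4702


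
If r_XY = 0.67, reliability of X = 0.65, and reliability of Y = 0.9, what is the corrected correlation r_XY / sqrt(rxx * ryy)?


r_corrected = rxy / sqrt(rxx * ryy)
= 0.67 / sqrt(0.65 * 0.9)
= 0.67 / sqrt(0.585)
= 0.67 / 0.764853
r_corrected = 0.876

0.876


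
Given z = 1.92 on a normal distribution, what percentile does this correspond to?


CDF(z) = 0.5 * (1 + erf(z/sqrt(2)))
erf(1.3576) = 0.9451
CDF = 0.9726
Percentile rank = 0.9726 * 100 = 97.26

97.26


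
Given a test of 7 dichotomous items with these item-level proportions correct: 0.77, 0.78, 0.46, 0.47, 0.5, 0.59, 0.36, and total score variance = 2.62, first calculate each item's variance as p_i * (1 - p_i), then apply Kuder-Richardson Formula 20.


For each item, compute p_i * q_i:
  Item 1: 0.77 * 0.23 = 0.1771
  Item 2: 0.78 * 0.22 = 0.1716
  Item 3: 0.46 * 0.54 = 0.2484
  Item 4: 0.47 * 0.53 = 0.2491
  Item 5: 0.5 * 0.5 = 0.25
  Item 6: 0.59 * 0.41 = 0.2419
  Item 7: 0.36 * 0.64 = 0.2304
Sum(p_i * q_i) = 0.1771 + 0.1716 + 0.2484 + 0.2491 + 0.25 + 0.2419 + 0.2304 = 1.5685
KR-20 = (k/(k-1)) * (1 - Sum(p_i*q_i) / Var_total)
= (7/6) * (1 - 1.5685/2.62)
= 1.1667 * 0.4013
KR-20 = 0.4682

0.4682


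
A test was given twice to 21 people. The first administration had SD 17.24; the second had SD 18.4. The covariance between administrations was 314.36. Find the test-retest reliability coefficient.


r = cov(X,Y) / (SD_X * SD_Y)
r = 314.36 / (17.24 * 18.4)
r = 314.36 / 317.216
r = 0.991

0.991


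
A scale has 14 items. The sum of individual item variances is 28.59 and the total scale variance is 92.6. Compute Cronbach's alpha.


alpha = (k/(k-1)) * (1 - sum(si^2)/s_total^2)
= (14/13) * (1 - 28.59/92.6)
alpha = 0.7444

0.7444


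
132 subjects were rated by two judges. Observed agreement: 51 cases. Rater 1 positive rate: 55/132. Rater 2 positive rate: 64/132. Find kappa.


P_o = 51/132 = 0.386364
P_e = (55*64 + 77*68) / 17424 = 0.502525
kappa = (P_o - P_e) / (1 - P_e)
kappa = (0.386364 - 0.502525) / (1 - 0.502525)
kappa = -0.2335

-0.2335


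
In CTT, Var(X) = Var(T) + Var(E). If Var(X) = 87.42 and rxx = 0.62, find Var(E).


var_true = rxx * var_obs = 0.62 * 87.42 = 54.2004
var_error = var_obs - var_true
var_error = 87.42 - 54.2004
var_error = 33.2196

33.2196


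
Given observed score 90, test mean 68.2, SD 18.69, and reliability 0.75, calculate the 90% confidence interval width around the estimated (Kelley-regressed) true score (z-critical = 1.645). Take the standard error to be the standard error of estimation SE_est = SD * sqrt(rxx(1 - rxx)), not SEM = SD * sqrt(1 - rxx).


True score estimate = 0.75*90 + 0.25*68.2 = 84.55
SE_est = SD * sqrt(rxx * (1 - rxx)) = 18.69 * sqrt(0.75 * 0.25) = 18.69 * sqrt(0.1875) = 8.093007
CI = T_est +/- z * SE_est, so width = 2 * z * SE_est = 2 * 1.645 * 8.093007
Width = 26.626

26.626


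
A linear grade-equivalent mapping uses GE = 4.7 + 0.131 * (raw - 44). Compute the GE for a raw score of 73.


raw - median = 73 - 44 = 29
slope * diff = 0.131 * 29 = 3.799
GE = 4.7 + 3.799
GE = 8.499

8.499


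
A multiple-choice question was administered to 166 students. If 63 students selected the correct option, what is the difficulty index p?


Item difficulty p = number correct / total examinees
p = 63 / 166
p = 0.3795

0.3795


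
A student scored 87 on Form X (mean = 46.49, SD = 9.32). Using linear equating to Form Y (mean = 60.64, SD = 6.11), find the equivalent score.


slope = SD_Y / SD_X = 6.11 / 9.32 ~ 0.6556
intercept = mean_Y - slope * mean_X = 60.64 - (6.11 / 9.32) * 46.49 ~ 30.1621
Y = slope * X + intercept. To avoid rounding drift from the rounded slope/intercept, evaluate the equivalent form Y = mean_Y + SD_Y * (X - mean_X) / SD_X at full precision:
Y = 60.64 + 6.11 * (87 - 46.49) / 9.32
Y = 60.64 + 6.11 * 40.51 / 9.32
Y = 60.64 + 247.5161 / 9.32
Y = 60.64 + 26.5575
Y = 87.1975

87.1975


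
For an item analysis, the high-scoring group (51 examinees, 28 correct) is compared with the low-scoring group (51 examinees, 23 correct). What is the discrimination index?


p_upper = 28/51 = 0.549
p_lower = 23/51 = 0.451
D = 0.549 - 0.451 = 0.098

0.098


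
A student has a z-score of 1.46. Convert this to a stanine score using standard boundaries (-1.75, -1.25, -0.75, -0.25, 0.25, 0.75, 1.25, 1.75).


Stanine boundaries: [-1.75, -1.25, -0.75, -0.25, 0.25, 0.75, 1.25, 1.75]
z = 1.46
Check each boundary:
  z >= -1.75 -> could be stanine 2
  z >= -1.25 -> could be stanine 3
  z >= -0.75 -> could be stanine 4
  z >= -0.25 -> could be stanine 5
  z >= 0.25 -> could be stanine 6
  z >= 0.75 -> could be stanine 7
  z >= 1.25 -> could be stanine 8
  z < 1.75
Highest qualifying boundary gives stanine = 8

8


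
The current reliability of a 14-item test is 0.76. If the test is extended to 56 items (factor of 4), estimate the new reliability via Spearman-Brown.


r_new = (n * rxx) / (1 + (n-1) * rxx)
r_new = (4 * 0.76) / (1 + 3 * 0.76)
r_new = 3.04 / 3.28
r_new = 0.9268

0.9268


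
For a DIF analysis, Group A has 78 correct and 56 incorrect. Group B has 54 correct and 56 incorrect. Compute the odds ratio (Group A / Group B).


Odds_A = 78/56 = 1.3929
Odds_B = 54/56 = 0.9643
OR = Odds_A / Odds_B = 1.3929 / 0.9643
Exactly, OR = (78 * 56) / (56 * 54) = 4368 / 3024
OR = 1.4444

1.4444


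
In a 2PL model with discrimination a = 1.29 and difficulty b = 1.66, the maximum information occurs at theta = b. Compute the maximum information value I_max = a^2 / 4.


For 2PL, max info at theta = b = 1.66
I_max = a^2 / 4 = 1.29^2 / 4
= 1.6641 / 4
I_max = 0.416

0.416


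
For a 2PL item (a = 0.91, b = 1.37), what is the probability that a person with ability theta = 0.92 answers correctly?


a*(theta - b) = 0.91 * (0.92 - 1.37) = -0.4095
exp(--0.4095) = 1.5061
P = 1 / (1 + 1.5061)
P = 0.399

0.399


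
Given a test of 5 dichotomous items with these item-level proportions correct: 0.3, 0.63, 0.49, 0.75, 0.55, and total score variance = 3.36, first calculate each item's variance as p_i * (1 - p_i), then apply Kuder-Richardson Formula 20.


For each item, compute p_i * q_i:
  Item 1: 0.3 * 0.7 = 0.21
  Item 2: 0.63 * 0.37 = 0.2331
  Item 3: 0.49 * 0.51 = 0.2499
  Item 4: 0.75 * 0.25 = 0.1875
  Item 5: 0.55 * 0.45 = 0.2475
Sum(p_i * q_i) = 0.21 + 0.2331 + 0.2499 + 0.1875 + 0.2475 = 1.128
KR-20 = (k/(k-1)) * (1 - Sum(p_i*q_i) / Var_total)
= (5/4) * (1 - 1.128/3.36)
= 1.25 * 0.6643
KR-20 = 0.8304

0.8304


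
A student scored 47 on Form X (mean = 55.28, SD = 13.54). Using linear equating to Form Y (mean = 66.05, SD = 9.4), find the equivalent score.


slope = SD_Y / SD_X = 9.4 / 13.54 ~ 0.6942
intercept = mean_Y - slope * mean_X = 66.05 - (9.4 / 13.54) * 55.28 ~ 27.6725
Y = slope * X + intercept. To avoid rounding drift from the rounded slope/intercept, evaluate the equivalent form Y = mean_Y + SD_Y * (X - mean_X) / SD_X at full precision:
Y = 66.05 + 9.4 * (47 - 55.28) / 13.54
Y = 66.05 - 9.4 * 8.28 / 13.54
Y = 66.05 - 77.832 / 13.54
Y = 66.05 - 5.7483
Y = 60.3017

60.3017


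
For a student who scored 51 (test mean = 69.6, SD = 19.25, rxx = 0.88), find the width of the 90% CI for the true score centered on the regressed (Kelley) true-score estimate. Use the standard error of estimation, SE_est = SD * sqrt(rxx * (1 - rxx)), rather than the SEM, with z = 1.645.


True score estimate = 0.88*51 + 0.12*69.6 = 53.232
SE_est = SD * sqrt(rxx * (1 - rxx)) = 19.25 * sqrt(0.88 * 0.12) = 19.25 * sqrt(0.1056) = 6.25551
CI = T_est +/- z * SE_est, so width = 2 * z * SE_est = 2 * 1.645 * 6.25551
Width = 20.5806

20.5806


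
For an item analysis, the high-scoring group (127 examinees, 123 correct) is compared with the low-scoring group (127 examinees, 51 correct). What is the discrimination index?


p_upper = 123/127 = 0.9685
p_lower = 51/127 = 0.4016
D = 0.9685 - 0.4016 = 0.5669

0.5669


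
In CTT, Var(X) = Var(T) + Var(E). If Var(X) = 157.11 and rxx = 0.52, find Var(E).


var_true = rxx * var_obs = 0.52 * 157.11 = 81.6972
var_error = var_obs - var_true
var_error = 157.11 - 81.6972
var_error = 75.4128

75.4128


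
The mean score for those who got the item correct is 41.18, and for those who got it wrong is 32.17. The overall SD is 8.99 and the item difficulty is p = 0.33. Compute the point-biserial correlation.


q = 1 - p = 0.67
rpb = ((M1 - M0) / SD) * sqrt(p * q)
rpb = ((41.18 - 32.17) / 8.99) * sqrt(0.33 * 0.67)
rpb = 0.4713

0.4713


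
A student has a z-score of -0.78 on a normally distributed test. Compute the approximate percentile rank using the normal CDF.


CDF(z) = 0.5 * (1 + erf(z/sqrt(2)))
erf(-0.5515) = -0.5646
CDF = 0.2177
Percentile rank = 0.2177 * 100 = 21.77

21.77


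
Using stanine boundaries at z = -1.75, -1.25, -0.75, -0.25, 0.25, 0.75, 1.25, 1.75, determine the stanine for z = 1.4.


Stanine boundaries: [-1.75, -1.25, -0.75, -0.25, 0.25, 0.75, 1.25, 1.75]
z = 1.4
Check each boundary:
  z >= -1.75 -> could be stanine 2
  z >= -1.25 -> could be stanine 3
  z >= -0.75 -> could be stanine 4
  z >= -0.25 -> could be stanine 5
  z >= 0.25 -> could be stanine 6
  z >= 0.75 -> could be stanine 7
  z >= 1.25 -> could be stanine 8
  z < 1.75
Highest qualifying boundary gives stanine = 8

8


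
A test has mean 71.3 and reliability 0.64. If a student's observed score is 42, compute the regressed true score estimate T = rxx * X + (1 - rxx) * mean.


T_est = rxx * X + (1 - rxx) * mean
T_est = 0.64 * 42 + 0.36 * 71.3
T_est = 26.88 + 25.668
T_est = 52.548

52.548


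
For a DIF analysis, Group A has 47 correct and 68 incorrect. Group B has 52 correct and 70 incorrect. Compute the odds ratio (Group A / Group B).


Odds_A = 47/68 = 0.6912
Odds_B = 52/70 = 0.7429
OR = Odds_A / Odds_B = 0.6912 / 0.7429
Exactly, OR = (47 * 70) / (68 * 52) = 3290 / 3536
OR = 0.9304

0.9304


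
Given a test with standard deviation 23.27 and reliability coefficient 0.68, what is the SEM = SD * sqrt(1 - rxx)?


SEM = SD * sqrt(1 - rxx)
SEM = 23.27 * sqrt(1 - 0.68)
SEM = 23.27 * sqrt(0.32) = 23.27 * 0.565685
SEM = 13.1635

13.1635


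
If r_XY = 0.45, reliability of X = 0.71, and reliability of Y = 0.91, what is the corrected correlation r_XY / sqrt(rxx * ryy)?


r_corrected = rxy / sqrt(rxx * ryy)
= 0.45 / sqrt(0.71 * 0.91)
= 0.45 / sqrt(0.6461)
= 0.45 / 0.803803
r_corrected = 0.5598

0.5598


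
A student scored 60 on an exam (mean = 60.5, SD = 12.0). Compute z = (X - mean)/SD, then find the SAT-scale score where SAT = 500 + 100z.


z = (X - mean) / SD = (60 - 60.5) / 12.0
z = -0.5 / 12.0
z = -0.0417
SAT-scale = SAT = 500 + 100z
Carry z at full precision (z = -0.5 / 12.0) into the conversion:
SAT-scale = 500 + 100 * (-0.5 / 12.0) = 500 + -50 / 12.0
SAT-scale = 500 + -4.1667
SAT-scale = 495.8333

495.8333


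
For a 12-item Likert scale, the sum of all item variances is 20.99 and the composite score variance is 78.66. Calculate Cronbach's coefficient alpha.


alpha = (k/(k-1)) * (1 - sum(si^2)/s_total^2)
= (12/11) * (1 - 20.99/78.66)
alpha = 0.7998

0.7998


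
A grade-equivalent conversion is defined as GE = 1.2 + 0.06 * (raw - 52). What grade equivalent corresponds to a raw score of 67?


raw - median = 67 - 52 = 15
slope * diff = 0.06 * 15 = 0.9
GE = 1.2 + 0.9
GE = 2.1

2.1


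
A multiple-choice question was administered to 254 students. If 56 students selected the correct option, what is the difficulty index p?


Item difficulty p = number correct / total examinees
p = 56 / 254
p = 0.2205

0.2205


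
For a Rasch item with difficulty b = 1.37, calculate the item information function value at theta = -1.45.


P = 1/(1+exp(-(-1.45-1.37))) = 0.0563
I = P*(1-P) = 0.0563 * 0.9437
I = 0.0531

0.0531


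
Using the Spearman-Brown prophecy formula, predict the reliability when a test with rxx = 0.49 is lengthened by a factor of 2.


r_new = (n * rxx) / (1 + (n-1) * rxx)
r_new = (2 * 0.49) / (1 + 1 * 0.49)
r_new = 0.98 / 1.49
r_new = 0.6577

0.6577


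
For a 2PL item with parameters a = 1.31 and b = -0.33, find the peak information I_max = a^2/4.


For 2PL, max info at theta = b = -0.33
I_max = a^2 / 4 = 1.31^2 / 4
= 1.7161 / 4
I_max = 0.429

0.429


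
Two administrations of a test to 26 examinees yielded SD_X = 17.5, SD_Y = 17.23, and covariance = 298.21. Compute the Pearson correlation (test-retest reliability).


r = cov(X,Y) / (SD_X * SD_Y)
r = 298.21 / (17.5 * 17.23)
r = 298.21 / 301.525
r = 0.989

0.989


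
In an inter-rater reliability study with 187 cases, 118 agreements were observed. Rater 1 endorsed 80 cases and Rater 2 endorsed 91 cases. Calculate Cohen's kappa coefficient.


P_o = 118/187 = 0.631016
P_e = (80*91 + 107*96) / 34969 = 0.50193
kappa = (P_o - P_e) / (1 - P_e)
kappa = (0.631016 - 0.50193) / (1 - 0.50193)
kappa = 0.2592

0.2592


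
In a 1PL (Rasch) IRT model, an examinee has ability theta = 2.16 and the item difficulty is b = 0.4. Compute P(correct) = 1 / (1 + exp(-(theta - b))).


theta - b = 2.16 - 0.4 = 1.76
exp(-(theta - b)) = exp(-1.76) = 0.172
P = 1 / (1 + 0.172)
P = 0.8532

0.8532


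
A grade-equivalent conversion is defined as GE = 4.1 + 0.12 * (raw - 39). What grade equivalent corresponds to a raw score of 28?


raw - median = 28 - 39 = -11
slope * diff = 0.12 * -11 = -1.32
GE = 4.1 + -1.32
GE = 2.78

2.78


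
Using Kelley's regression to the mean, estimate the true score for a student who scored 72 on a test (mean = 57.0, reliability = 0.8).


T_est = rxx * X + (1 - rxx) * mean
T_est = 0.8 * 72 + 0.2 * 57.0
T_est = 57.6 + 11.4
T_est = 69.0

69.0


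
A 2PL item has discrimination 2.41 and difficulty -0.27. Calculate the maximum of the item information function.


For 2PL, max info at theta = b = -0.27
I_max = a^2 / 4 = 2.41^2 / 4
= 5.8081 / 4
I_max = 1.452

1.452


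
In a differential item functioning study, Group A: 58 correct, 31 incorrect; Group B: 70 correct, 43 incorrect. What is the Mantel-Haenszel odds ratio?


Odds_A = 58/31 = 1.871
Odds_B = 70/43 = 1.6279
OR = Odds_A / Odds_B = 1.871 / 1.6279
Exactly, OR = (58 * 43) / (31 * 70) = 2494 / 2170
OR = 1.1493

1.1493


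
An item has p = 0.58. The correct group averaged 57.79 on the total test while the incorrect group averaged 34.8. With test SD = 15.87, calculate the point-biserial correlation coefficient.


q = 1 - p = 0.42
rpb = ((M1 - M0) / SD) * sqrt(p * q)
rpb = ((57.79 - 34.8) / 15.87) * sqrt(0.58 * 0.42)
rpb = 0.715

0.715


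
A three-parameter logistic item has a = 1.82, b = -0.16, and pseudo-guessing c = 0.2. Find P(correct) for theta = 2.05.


logit = 1.82*(2.05 - -0.16) = 4.0222
P* = 1/(1 + exp(-4.0222)) = 0.9824
P = 0.2 + (1 - 0.2) * 0.9824
P = 0.9859

0.9859


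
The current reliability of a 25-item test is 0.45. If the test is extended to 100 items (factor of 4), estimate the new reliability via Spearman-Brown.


r_new = (n * rxx) / (1 + (n-1) * rxx)
r_new = (4 * 0.45) / (1 + 3 * 0.45)
r_new = 1.8 / 2.35
r_new = 0.766

0.766


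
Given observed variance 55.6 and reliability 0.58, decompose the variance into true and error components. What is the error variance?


var_true = rxx * var_obs = 0.58 * 55.6 = 32.248
var_error = var_obs - var_true
var_error = 55.6 - 32.248
var_error = 23.352

23.352


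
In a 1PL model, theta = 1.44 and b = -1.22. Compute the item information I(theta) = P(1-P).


P = 1/(1+exp(-(1.44--1.22))) = 0.9346
I = P*(1-P) = 0.9346 * 0.0654
I = 0.0611

0.0611


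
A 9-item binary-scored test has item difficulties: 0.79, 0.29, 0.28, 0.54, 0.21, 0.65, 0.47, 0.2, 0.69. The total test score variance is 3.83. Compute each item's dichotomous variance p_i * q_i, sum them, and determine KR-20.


For each item, compute p_i * q_i:
  Item 1: 0.79 * 0.21 = 0.1659
  Item 2: 0.29 * 0.71 = 0.2059
  Item 3: 0.28 * 0.72 = 0.2016
  Item 4: 0.54 * 0.46 = 0.2484
  Item 5: 0.21 * 0.79 = 0.1659
  Item 6: 0.65 * 0.35 = 0.2275
  Item 7: 0.47 * 0.53 = 0.2491
  Item 8: 0.2 * 0.8 = 0.16
  Item 9: 0.69 * 0.31 = 0.2139
Sum(p_i * q_i) = 0.1659 + 0.2059 + 0.2016 + 0.2484 + 0.1659 + 0.2275 + 0.2491 + 0.16 + 0.2139 = 1.8382
KR-20 = (k/(k-1)) * (1 - Sum(p_i*q_i) / Var_total)
= (9/8) * (1 - 1.8382/3.83)
= 1.125 * 0.5201
KR-20 = 0.5851

0.5851


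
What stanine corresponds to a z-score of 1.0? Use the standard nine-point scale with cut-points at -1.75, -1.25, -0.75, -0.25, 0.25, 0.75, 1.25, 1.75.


Stanine boundaries: [-1.75, -1.25, -0.75, -0.25, 0.25, 0.75, 1.25, 1.75]
z = 1.0
Check each boundary:
  z >= -1.75 -> could be stanine 2
  z >= -1.25 -> could be stanine 3
  z >= -0.75 -> could be stanine 4
  z >= -0.25 -> could be stanine 5
  z >= 0.25 -> could be stanine 6
  z >= 0.75 -> could be stanine 7
  z < 1.25
  z < 1.75
Highest qualifying boundary gives stanine = 7

7


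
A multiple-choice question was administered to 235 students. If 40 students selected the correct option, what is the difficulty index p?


Item difficulty p = number correct / total examinees
p = 40 / 235
p = 0.1702

0.1702


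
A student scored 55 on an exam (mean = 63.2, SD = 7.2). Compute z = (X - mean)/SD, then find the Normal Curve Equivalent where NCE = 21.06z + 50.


z = (X - mean) / SD = (55 - 63.2) / 7.2
z = -8.2 / 7.2
z = -1.1389
NCE = NCE = 21.06z + 50
Carry z at full precision (z = -8.2 / 7.2) into the conversion:
NCE = 21.06 * (-8.2 / 7.2) + 50 = -172.692 / 7.2 + 50
NCE = -23.985 + 50
NCE = 26.015

26.015


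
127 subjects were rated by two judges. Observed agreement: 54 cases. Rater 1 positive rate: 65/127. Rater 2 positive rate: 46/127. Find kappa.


P_o = 54/127 = 0.425197
P_e = (65*46 + 62*81) / 16129 = 0.496745
kappa = (P_o - P_e) / (1 - P_e)
kappa = (0.425197 - 0.496745) / (1 - 0.496745)
kappa = -0.1422

-0.1422


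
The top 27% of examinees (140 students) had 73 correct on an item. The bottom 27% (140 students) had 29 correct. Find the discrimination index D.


p_upper = 73/140 = 0.5214
p_lower = 29/140 = 0.2071
D = 0.5214 - 0.2071 = 0.3143

0.3143


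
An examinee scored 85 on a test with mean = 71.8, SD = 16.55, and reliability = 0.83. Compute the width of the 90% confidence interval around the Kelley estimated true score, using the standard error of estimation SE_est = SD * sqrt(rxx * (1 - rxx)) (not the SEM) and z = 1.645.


True score estimate = 0.83*85 + 0.17*71.8 = 82.756
SE_est = SD * sqrt(rxx * (1 - rxx)) = 16.55 * sqrt(0.83 * 0.17) = 16.55 * sqrt(0.1411) = 6.216723
CI = T_est +/- z * SE_est, so width = 2 * z * SE_est = 2 * 1.645 * 6.216723
Width = 20.453

20.453


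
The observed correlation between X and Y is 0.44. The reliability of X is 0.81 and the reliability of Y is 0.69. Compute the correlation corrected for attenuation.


r_corrected = rxy / sqrt(rxx * ryy)
= 0.44 / sqrt(0.81 * 0.69)
= 0.44 / sqrt(0.5589)
= 0.44 / 0.747596
r_corrected = 0.5886

0.5886


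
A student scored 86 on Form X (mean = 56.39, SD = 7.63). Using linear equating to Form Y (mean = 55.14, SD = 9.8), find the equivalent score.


slope = SD_Y / SD_X = 9.8 / 7.63 ~ 1.2844
intercept = mean_Y - slope * mean_X = 55.14 - (9.8 / 7.63) * 56.39 ~ -17.2875
Y = slope * X + intercept. To avoid rounding drift from the rounded slope/intercept, evaluate the equivalent form Y = mean_Y + SD_Y * (X - mean_X) / SD_X at full precision:
Y = 55.14 + 9.8 * (86 - 56.39) / 7.63
Y = 55.14 + 9.8 * 29.61 / 7.63
Y = 55.14 + 290.178 / 7.63
Y = 55.14 + 38.0312
Y = 93.1712

93.1712


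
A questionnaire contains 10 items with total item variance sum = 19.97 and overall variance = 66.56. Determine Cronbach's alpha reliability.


alpha = (k/(k-1)) * (1 - sum(si^2)/s_total^2)
= (10/9) * (1 - 19.97/66.56)
alpha = 0.7777

0.7777


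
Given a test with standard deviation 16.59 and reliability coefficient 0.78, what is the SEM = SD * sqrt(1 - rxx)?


SEM = SD * sqrt(1 - rxx)
SEM = 16.59 * sqrt(1 - 0.78)
SEM = 16.59 * sqrt(0.22) = 16.59 * 0.469042
SEM = 7.7814

7.7814


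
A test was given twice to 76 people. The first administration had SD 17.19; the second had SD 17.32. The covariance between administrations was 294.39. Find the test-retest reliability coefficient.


r = cov(X,Y) / (SD_X * SD_Y)
r = 294.39 / (17.19 * 17.32)
r = 294.39 / 297.7308
r = 0.9888

0.9888


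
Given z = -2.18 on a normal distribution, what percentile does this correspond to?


CDF(z) = 0.5 * (1 + erf(z/sqrt(2)))
erf(-1.5415) = -0.9707
CDF = 0.0146
Percentile rank = 0.0146 * 100 = 1.46

1.46


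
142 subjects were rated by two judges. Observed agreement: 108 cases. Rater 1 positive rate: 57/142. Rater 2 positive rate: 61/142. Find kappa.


P_o = 108/142 = 0.760563
P_e = (57*61 + 85*81) / 20164 = 0.513886
kappa = (P_o - P_e) / (1 - P_e)
kappa = (0.760563 - 0.513886) / (1 - 0.513886)
kappa = 0.5074

0.5074


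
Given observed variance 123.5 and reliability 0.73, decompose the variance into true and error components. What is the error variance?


var_true = rxx * var_obs = 0.73 * 123.5 = 90.155
var_error = var_obs - var_true
var_error = 123.5 - 90.155
var_error = 33.345

33.345


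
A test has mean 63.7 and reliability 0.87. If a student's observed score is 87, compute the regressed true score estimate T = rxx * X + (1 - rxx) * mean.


T_est = rxx * X + (1 - rxx) * mean
T_est = 0.87 * 87 + 0.13 * 63.7
T_est = 75.69 + 8.281
T_est = 83.971

83.971


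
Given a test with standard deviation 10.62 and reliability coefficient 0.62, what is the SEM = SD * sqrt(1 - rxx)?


SEM = SD * sqrt(1 - rxx)
SEM = 10.62 * sqrt(1 - 0.62)
SEM = 10.62 * sqrt(0.38) = 10.62 * 0.616441
SEM = 6.5466

6.5466


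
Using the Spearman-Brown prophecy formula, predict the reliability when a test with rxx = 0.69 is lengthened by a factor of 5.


r_new = (n * rxx) / (1 + (n-1) * rxx)
r_new = (5 * 0.69) / (1 + 4 * 0.69)
r_new = 3.45 / 3.76
r_new = 0.9176

0.9176


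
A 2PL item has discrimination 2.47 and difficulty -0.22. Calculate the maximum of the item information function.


For 2PL, max info at theta = b = -0.22
I_max = a^2 / 4 = 2.47^2 / 4
= 6.1009 / 4
I_max = 1.5252

1.5252


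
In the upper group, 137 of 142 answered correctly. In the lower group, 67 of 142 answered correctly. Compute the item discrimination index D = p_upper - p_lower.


p_upper = 137/142 = 0.9648
p_lower = 67/142 = 0.4718
D = 0.9648 - 0.4718 = 0.493

0.493


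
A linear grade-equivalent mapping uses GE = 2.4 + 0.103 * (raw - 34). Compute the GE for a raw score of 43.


raw - median = 43 - 34 = 9
slope * diff = 0.103 * 9 = 0.927
GE = 2.4 + 0.927
GE = 3.327

3.327


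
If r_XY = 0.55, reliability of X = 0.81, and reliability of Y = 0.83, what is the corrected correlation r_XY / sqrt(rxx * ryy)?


r_corrected = rxy / sqrt(rxx * ryy)
= 0.55 / sqrt(0.81 * 0.83)
= 0.55 / sqrt(0.6723)
= 0.55 / 0.819939
r_corrected = 0.6708

0.6708


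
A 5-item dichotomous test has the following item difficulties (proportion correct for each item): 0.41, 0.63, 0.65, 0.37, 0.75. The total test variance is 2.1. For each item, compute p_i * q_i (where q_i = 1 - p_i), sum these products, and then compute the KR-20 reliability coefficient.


For each item, compute p_i * q_i:
  Item 1: 0.41 * 0.59 = 0.2419
  Item 2: 0.63 * 0.37 = 0.2331
  Item 3: 0.65 * 0.35 = 0.2275
  Item 4: 0.37 * 0.63 = 0.2331
  Item 5: 0.75 * 0.25 = 0.1875
Sum(p_i * q_i) = 0.2419 + 0.2331 + 0.2275 + 0.2331 + 0.1875 = 1.1231
KR-20 = (k/(k-1)) * (1 - Sum(p_i*q_i) / Var_total)
= (5/4) * (1 - 1.1231/2.1)
= 1.25 * 0.4652
KR-20 = 0.5815

0.5815


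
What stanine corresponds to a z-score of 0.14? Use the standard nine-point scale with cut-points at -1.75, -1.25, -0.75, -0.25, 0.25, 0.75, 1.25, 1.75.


Stanine boundaries: [-1.75, -1.25, -0.75, -0.25, 0.25, 0.75, 1.25, 1.75]
z = 0.14
Check each boundary:
  z >= -1.75 -> could be stanine 2
  z >= -1.25 -> could be stanine 3
  z >= -0.75 -> could be stanine 4
  z >= -0.25 -> could be stanine 5
  z < 0.25
  z < 0.75
  z < 1.25
  z < 1.75
Highest qualifying boundary gives stanine = 5

5


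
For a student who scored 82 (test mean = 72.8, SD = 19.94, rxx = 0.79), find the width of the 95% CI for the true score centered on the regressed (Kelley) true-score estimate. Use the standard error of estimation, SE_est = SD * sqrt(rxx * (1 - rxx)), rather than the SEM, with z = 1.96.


True score estimate = 0.79*82 + 0.21*72.8 = 80.068
SE_est = SD * sqrt(rxx * (1 - rxx)) = 19.94 * sqrt(0.79 * 0.21) = 19.94 * sqrt(0.1659) = 8.121726
CI = T_est +/- z * SE_est, so width = 2 * z * SE_est = 2 * 1.96 * 8.121726
Width = 31.8372

31.8372


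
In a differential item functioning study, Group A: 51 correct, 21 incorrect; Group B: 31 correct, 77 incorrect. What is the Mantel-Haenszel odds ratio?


Odds_A = 51/21 = 2.4286
Odds_B = 31/77 = 0.4026
OR = Odds_A / Odds_B = 2.4286 / 0.4026
Exactly, OR = (51 * 77) / (21 * 31) = 3927 / 651
OR = 6.0323

6.0323


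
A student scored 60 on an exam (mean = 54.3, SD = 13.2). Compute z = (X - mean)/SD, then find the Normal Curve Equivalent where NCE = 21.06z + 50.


z = (X - mean) / SD = (60 - 54.3) / 13.2
z = 5.7 / 13.2
z = 0.4318
NCE = NCE = 21.06z + 50
Carry z at full precision (z = 5.7 / 13.2) into the conversion:
NCE = 21.06 * (5.7 / 13.2) + 50 = 120.042 / 13.2 + 50
NCE = 9.0941 + 50
NCE = 59.0941

59.0941


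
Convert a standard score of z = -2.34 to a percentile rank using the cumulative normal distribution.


CDF(z) = 0.5 * (1 + erf(z/sqrt(2)))
erf(-1.6546) = -0.9807
CDF = 0.0096
Percentile rank = 0.0096 * 100 = 0.96

0.96


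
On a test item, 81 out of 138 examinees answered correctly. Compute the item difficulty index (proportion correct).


Item difficulty p = number correct / total examinees
p = 81 / 138
p = 0.587

0.587


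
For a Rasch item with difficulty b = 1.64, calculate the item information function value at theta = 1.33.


P = 1/(1+exp(-(1.33-1.64))) = 0.4231
I = P*(1-P) = 0.4231 * 0.5769
I = 0.2441

0.2441


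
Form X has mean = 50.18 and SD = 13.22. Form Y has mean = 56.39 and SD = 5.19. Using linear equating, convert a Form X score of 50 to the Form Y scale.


slope = SD_Y / SD_X = 5.19 / 13.22 ~ 0.3926
intercept = mean_Y - slope * mean_X = 56.39 - (5.19 / 13.22) * 50.18 ~ 36.69
Y = slope * X + intercept. To avoid rounding drift from the rounded slope/intercept, evaluate the equivalent form Y = mean_Y + SD_Y * (X - mean_X) / SD_X at full precision:
Y = 56.39 + 5.19 * (50 - 50.18) / 13.22
Y = 56.39 - 5.19 * 0.18 / 13.22
Y = 56.39 - 0.9342 / 13.22
Y = 56.39 - 0.0707
Y = 56.3193

56.3193


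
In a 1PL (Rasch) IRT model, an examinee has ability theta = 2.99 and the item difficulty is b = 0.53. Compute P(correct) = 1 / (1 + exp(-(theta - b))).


theta - b = 2.99 - 0.53 = 2.46
exp(-(theta - b)) = exp(-2.46) = 0.0854
P = 1 / (1 + 0.0854)
P = 0.9213

0.9213


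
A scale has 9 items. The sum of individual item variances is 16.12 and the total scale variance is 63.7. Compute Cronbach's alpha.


alpha = (k/(k-1)) * (1 - sum(si^2)/s_total^2)
= (9/8) * (1 - 16.12/63.7)
alpha = 0.8403

0.8403


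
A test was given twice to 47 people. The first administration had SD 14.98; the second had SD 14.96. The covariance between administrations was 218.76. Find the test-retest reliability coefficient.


r = cov(X,Y) / (SD_X * SD_Y)
r = 218.76 / (14.98 * 14.96)
r = 218.76 / 224.1008
r = 0.9762

0.9762


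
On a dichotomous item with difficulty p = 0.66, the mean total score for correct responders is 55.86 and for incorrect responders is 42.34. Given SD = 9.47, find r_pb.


q = 1 - p = 0.34
rpb = ((M1 - M0) / SD) * sqrt(p * q)
rpb = ((55.86 - 42.34) / 9.47) * sqrt(0.66 * 0.34)
rpb = 0.6763

0.6763


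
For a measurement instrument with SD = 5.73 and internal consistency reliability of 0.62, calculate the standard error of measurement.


SEM = SD * sqrt(1 - rxx)
SEM = 5.73 * sqrt(1 - 0.62)
SEM = 5.73 * sqrt(0.38) = 5.73 * 0.616441
SEM = 3.5322

3.5322


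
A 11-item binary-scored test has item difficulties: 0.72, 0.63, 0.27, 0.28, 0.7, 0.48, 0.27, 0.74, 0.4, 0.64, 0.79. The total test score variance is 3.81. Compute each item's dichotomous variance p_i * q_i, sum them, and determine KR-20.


For each item, compute p_i * q_i:
  Item 1: 0.72 * 0.28 = 0.2016
  Item 2: 0.63 * 0.37 = 0.2331
  Item 3: 0.27 * 0.73 = 0.1971
  Item 4: 0.28 * 0.72 = 0.2016
  Item 5: 0.7 * 0.3 = 0.21
  Item 6: 0.48 * 0.52 = 0.2496
  Item 7: 0.27 * 0.73 = 0.1971
  Item 8: 0.74 * 0.26 = 0.1924
  Item 9: 0.4 * 0.6 = 0.24
  Item 10: 0.64 * 0.36 = 0.2304
  Item 11: 0.79 * 0.21 = 0.1659
Sum(p_i * q_i) = 0.2016 + 0.2331 + 0.1971 + 0.2016 + 0.21 + 0.2496 + 0.1971 + 0.1924 + 0.24 + 0.2304 + 0.1659 = 2.3188
KR-20 = (k/(k-1)) * (1 - Sum(p_i*q_i) / Var_total)
= (11/10) * (1 - 2.3188/3.81)
= 1.1 * 0.3914
KR-20 = 0.4305

0.4305


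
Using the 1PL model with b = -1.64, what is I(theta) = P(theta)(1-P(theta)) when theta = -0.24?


P = 1/(1+exp(-(-0.24--1.64))) = 0.8022
I = P*(1-P) = 0.8022 * 0.1978
I = 0.1587

0.1587


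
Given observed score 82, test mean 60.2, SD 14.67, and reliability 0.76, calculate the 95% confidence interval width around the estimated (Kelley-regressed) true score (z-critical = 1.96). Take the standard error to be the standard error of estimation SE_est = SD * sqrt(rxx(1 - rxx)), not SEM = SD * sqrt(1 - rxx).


True score estimate = 0.76*82 + 0.24*60.2 = 76.768
SE_est = SD * sqrt(rxx * (1 - rxx)) = 14.67 * sqrt(0.76 * 0.24) = 14.67 * sqrt(0.1824) = 6.26531
CI = T_est +/- z * SE_est, so width = 2 * z * SE_est = 2 * 1.96 * 6.26531
Width = 24.56

24.56


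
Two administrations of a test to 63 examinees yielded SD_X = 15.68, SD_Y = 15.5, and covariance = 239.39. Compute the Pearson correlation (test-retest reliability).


r = cov(X,Y) / (SD_X * SD_Y)
r = 239.39 / (15.68 * 15.5)
r = 239.39 / 243.04
r = 0.985

0.985


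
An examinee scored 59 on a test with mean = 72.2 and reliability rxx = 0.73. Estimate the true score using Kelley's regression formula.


T_est = rxx * X + (1 - rxx) * mean
T_est = 0.73 * 59 + 0.27 * 72.2
T_est = 43.07 + 19.494
T_est = 62.564

62.564


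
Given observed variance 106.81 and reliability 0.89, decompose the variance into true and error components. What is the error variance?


var_true = rxx * var_obs = 0.89 * 106.81 = 95.0609
var_error = var_obs - var_true
var_error = 106.81 - 95.0609
var_error = 11.7491

11.7491


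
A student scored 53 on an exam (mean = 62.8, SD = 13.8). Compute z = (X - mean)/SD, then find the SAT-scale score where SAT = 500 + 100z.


z = (X - mean) / SD = (53 - 62.8) / 13.8
z = -9.8 / 13.8
z = -0.7101
SAT-scale = SAT = 500 + 100z
Carry z at full precision (z = -9.8 / 13.8) into the conversion:
SAT-scale = 500 + 100 * (-9.8 / 13.8) = 500 + -980 / 13.8
SAT-scale = 500 + -71.0145
SAT-scale = 428.9855

428.9855


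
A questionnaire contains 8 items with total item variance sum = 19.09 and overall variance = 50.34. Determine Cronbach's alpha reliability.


alpha = (k/(k-1)) * (1 - sum(si^2)/s_total^2)
= (8/7) * (1 - 19.09/50.34)
alpha = 0.7095

0.7095


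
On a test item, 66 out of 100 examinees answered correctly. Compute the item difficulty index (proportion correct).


Item difficulty p = number correct / total examinees
p = 66 / 100
p = 0.66

0.66


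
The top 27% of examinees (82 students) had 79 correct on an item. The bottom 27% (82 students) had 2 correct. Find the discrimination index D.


p_upper = 79/82 = 0.9634
p_lower = 2/82 = 0.0244
D = 0.9634 - 0.0244 = 0.939

0.939


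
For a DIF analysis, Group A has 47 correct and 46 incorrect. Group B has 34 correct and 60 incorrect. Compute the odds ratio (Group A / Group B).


Odds_A = 47/46 = 1.0217
Odds_B = 34/60 = 0.5667
OR = Odds_A / Odds_B = 1.0217 / 0.5667
Exactly, OR = (47 * 60) / (46 * 34) = 2820 / 1564
OR = 1.8031

1.8031


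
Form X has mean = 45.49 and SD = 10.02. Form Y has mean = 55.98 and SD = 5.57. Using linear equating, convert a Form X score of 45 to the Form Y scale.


slope = SD_Y / SD_X = 5.57 / 10.02 ~ 0.5559
intercept = mean_Y - slope * mean_X = 55.98 - (5.57 / 10.02) * 45.49 ~ 30.6926
Y = slope * X + intercept. To avoid rounding drift from the rounded slope/intercept, evaluate the equivalent form Y = mean_Y + SD_Y * (X - mean_X) / SD_X at full precision:
Y = 55.98 + 5.57 * (45 - 45.49) / 10.02
Y = 55.98 - 5.57 * 0.49 / 10.02
Y = 55.98 - 2.7293 / 10.02
Y = 55.98 - 0.2724
Y = 55.7076

55.7076


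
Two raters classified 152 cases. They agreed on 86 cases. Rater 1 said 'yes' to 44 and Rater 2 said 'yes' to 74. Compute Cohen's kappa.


P_o = 86/152 = 0.565789
P_e = (44*74 + 108*78) / 23104 = 0.50554
kappa = (P_o - P_e) / (1 - P_e)
kappa = (0.565789 - 0.50554) / (1 - 0.50554)
kappa = 0.1218

0.1218


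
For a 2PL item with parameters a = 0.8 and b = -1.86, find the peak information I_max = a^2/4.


For 2PL, max info at theta = b = -1.86
I_max = a^2 / 4 = 0.8^2 / 4
= 0.64 / 4
I_max = 0.16

0.16


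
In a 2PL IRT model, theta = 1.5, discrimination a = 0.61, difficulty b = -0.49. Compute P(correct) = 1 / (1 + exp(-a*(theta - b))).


a*(theta - b) = 0.61 * (1.5 - -0.49) = 1.2139
exp(-1.2139) = 0.297
P = 1 / (1 + 0.297)
P = 0.771

0.771


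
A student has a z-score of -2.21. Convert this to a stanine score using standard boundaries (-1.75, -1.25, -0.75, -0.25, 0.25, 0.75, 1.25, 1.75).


Stanine boundaries: [-1.75, -1.25, -0.75, -0.25, 0.25, 0.75, 1.25, 1.75]
z = -2.21
Check each boundary:
  z < -1.75
  z < -1.25
  z < -0.75
  z < -0.25
  z < 0.25
  z < 0.75
  z < 1.25
  z < 1.75
Highest qualifying boundary gives stanine = 1

1


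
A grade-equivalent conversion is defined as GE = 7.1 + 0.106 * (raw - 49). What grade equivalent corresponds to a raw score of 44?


raw - median = 44 - 49 = -5
slope * diff = 0.106 * -5 = -0.53
GE = 7.1 + -0.53
GE = 6.57

6.57


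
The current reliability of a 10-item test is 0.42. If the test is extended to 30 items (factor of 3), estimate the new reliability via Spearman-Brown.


r_new = (n * rxx) / (1 + (n-1) * rxx)
r_new = (3 * 0.42) / (1 + 2 * 0.42)
r_new = 1.26 / 1.84
r_new = 0.6848

0.6848


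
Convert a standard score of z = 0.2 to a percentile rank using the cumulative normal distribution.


CDF(z) = 0.5 * (1 + erf(z/sqrt(2)))
erf(0.1414) = 0.1585
CDF = 0.5793
Percentile rank = 0.5793 * 100 = 57.93

57.93


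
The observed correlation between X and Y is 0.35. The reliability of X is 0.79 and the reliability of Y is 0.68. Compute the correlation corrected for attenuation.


r_corrected = rxy / sqrt(rxx * ryy)
= 0.35 / sqrt(0.79 * 0.68)
= 0.35 / sqrt(0.5372)
= 0.35 / 0.732939
r_corrected = 0.4775

0.4775


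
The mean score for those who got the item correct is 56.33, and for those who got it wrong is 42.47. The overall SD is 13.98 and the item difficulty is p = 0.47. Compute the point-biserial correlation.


q = 1 - p = 0.53
rpb = ((M1 - M0) / SD) * sqrt(p * q)
rpb = ((56.33 - 42.47) / 13.98) * sqrt(0.47 * 0.53)
rpb = 0.4948

0.4948


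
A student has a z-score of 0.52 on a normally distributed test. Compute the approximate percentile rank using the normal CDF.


CDF(z) = 0.5 * (1 + erf(z/sqrt(2)))
erf(0.3677) = 0.3969
CDF = 0.6985
Percentile rank = 0.6985 * 100 = 69.85

69.85


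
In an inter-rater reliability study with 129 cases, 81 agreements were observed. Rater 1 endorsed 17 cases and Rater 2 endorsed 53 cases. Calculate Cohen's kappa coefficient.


P_o = 81/129 = 0.627907
P_e = (17*53 + 112*76) / 16641 = 0.565651
kappa = (P_o - P_e) / (1 - P_e)
kappa = (0.627907 - 0.565651) / (1 - 0.565651)
kappa = 0.1433

0.1433


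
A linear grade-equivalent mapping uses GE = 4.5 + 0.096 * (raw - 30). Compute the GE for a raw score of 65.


raw - median = 65 - 30 = 35
slope * diff = 0.096 * 35 = 3.36
GE = 4.5 + 3.36
GE = 7.86

7.86


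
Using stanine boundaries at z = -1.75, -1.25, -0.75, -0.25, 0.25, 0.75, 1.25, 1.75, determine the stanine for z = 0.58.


Stanine boundaries: [-1.75, -1.25, -0.75, -0.25, 0.25, 0.75, 1.25, 1.75]
z = 0.58
Check each boundary:
  z >= -1.75 -> could be stanine 2
  z >= -1.25 -> could be stanine 3
  z >= -0.75 -> could be stanine 4
  z >= -0.25 -> could be stanine 5
  z >= 0.25 -> could be stanine 6
  z < 0.75
  z < 1.25
  z < 1.75
Highest qualifying boundary gives stanine = 6

6


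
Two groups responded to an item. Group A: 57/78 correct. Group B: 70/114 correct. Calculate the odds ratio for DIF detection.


Odds_A = 57/21 = 2.7143
Odds_B = 70/44 = 1.5909
OR = Odds_A / Odds_B = 2.7143 / 1.5909
Exactly, OR = (57 * 44) / (21 * 70) = 2508 / 1470
OR = 1.7061

1.7061


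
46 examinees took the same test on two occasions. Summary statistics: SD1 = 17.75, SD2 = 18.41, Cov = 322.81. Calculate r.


r = cov(X,Y) / (SD_X * SD_Y)
r = 322.81 / (17.75 * 18.41)
r = 322.81 / 326.7775
r = 0.9879

0.9879


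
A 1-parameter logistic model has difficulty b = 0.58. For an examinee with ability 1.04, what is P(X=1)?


theta - b = 1.04 - 0.58 = 0.46
exp(-(theta - b)) = exp(-0.46) = 0.6313
P = 1 / (1 + 0.6313)
P = 0.613

0.613


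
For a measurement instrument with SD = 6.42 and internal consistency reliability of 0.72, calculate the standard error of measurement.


SEM = SD * sqrt(1 - rxx)
SEM = 6.42 * sqrt(1 - 0.72)
SEM = 6.42 * sqrt(0.28) = 6.42 * 0.52915
SEM = 3.3971

3.3971


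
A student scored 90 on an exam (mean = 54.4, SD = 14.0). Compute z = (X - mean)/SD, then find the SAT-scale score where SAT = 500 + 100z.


z = (X - mean) / SD = (90 - 54.4) / 14.0
z = 35.6 / 14.0
z = 2.5429
SAT-scale = SAT = 500 + 100z
Carry z at full precision (z = 35.6 / 14.0) into the conversion:
SAT-scale = 500 + 100 * (35.6 / 14.0) = 500 + 3560 / 14.0
SAT-scale = 500 + 254.2857
SAT-scale = 754.2857

754.2857


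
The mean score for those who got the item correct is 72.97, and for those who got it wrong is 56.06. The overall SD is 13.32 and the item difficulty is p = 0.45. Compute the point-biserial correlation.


q = 1 - p = 0.55
rpb = ((M1 - M0) / SD) * sqrt(p * q)
rpb = ((72.97 - 56.06) / 13.32) * sqrt(0.45 * 0.55)
rpb = 0.6316

0.6316


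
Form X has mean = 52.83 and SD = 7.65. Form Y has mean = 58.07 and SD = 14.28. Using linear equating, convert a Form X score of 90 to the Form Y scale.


slope = SD_Y / SD_X = 14.28 / 7.65 ~ 1.8667
intercept = mean_Y - slope * mean_X = 58.07 - (14.28 / 7.65) * 52.83 ~ -40.546
Y = slope * X + intercept. To avoid rounding drift from the rounded slope/intercept, evaluate the equivalent form Y = mean_Y + SD_Y * (X - mean_X) / SD_X at full precision:
Y = 58.07 + 14.28 * (90 - 52.83) / 7.65
Y = 58.07 + 14.28 * 37.17 / 7.65
Y = 58.07 + 530.7876 / 7.65
Y = 58.07 + 69.384
Y = 127.454

127.454
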